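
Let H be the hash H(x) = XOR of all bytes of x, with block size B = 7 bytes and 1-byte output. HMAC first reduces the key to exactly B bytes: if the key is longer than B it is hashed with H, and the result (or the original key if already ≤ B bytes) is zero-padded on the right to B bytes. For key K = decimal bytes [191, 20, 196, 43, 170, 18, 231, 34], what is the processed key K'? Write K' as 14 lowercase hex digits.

39000000000000

|K| = 8 > B = 7, so first hash the key.
H(K): XOR bf⊕14⊕c4⊕2b⊕aa⊕12⊕e7⊕22 = 39.
Zero-pad H(K) = 39 to 7 bytes: K' = 39 00 00 00 00 00 00.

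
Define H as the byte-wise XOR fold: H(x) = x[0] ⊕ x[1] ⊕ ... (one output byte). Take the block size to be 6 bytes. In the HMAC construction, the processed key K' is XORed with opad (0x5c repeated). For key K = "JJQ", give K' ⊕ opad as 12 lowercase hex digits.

Key "JJQ" = 4a 4a 51 is 3 bytes ≤ B = 6; zero-pad to 6 bytes: K' = 4a 4a 51 00 00 00.
XOR each byte with 0x5c: 4a⊕5c=16, 4a⊕5c=16, 51⊕5c=0d, 00⊕5c=5c, 00⊕5c=5c, 00⊕5c=5c.

16160d5c5c5c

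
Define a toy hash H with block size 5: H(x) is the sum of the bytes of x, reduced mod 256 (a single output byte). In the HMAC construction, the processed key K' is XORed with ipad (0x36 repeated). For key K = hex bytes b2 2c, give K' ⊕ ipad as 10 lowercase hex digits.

Key hex bytes b2 2c is 2 bytes ≤ B = 5; zero-pad to 5 bytes: K' = b2 2c 00 00 00.
XOR each byte with 0x36: b2⊕36=84, 2c⊕36=1a, 00⊕36=36, 00⊕36=36, 00⊕36=36.

841a363636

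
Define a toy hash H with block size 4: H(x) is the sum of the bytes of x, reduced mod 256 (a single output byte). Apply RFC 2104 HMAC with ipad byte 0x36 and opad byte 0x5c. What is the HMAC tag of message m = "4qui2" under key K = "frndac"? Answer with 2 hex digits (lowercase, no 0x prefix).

f5

Key "frndac" = 66 72 6e 64 61 63 is 6 bytes > B = 4, so hash it first: H(key) = 6e, then zero-pad to 4 bytes: K' = 6e 00 00 00.
K' ⊕ ipad = 58 36 36 36.  K' ⊕ opad = 32 5c 5c 5c.
Inner input = (K'⊕ipad) ∥ m = 58 36 36 36 ∥ 34 71 75 69 32.
Inner hash: sum = 88+54+54+54+52+113+117+105+50 = 687; mod 256 = 175 → af.
Outer input = (K'⊕opad) ∥ inner = 32 5c 5c 5c ∥ af.
Outer hash (tag): sum = 50+92+92+92+175 = 501; mod 256 = 245 → f5.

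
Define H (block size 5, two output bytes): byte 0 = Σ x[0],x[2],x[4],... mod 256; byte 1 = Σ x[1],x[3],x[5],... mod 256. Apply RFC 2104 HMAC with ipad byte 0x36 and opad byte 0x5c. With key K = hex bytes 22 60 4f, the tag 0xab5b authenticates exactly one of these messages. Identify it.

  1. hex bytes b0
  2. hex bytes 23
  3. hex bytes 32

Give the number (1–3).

3

Key hex bytes 22 60 4f is 3 bytes ≤ B = 5; zero-pad to 5 bytes: K' = 22 60 4f 00 00.
K' ⊕ ipad = 14 56 79 36 36; K' ⊕ opad = 7e 3c 13 5c 5c.
m1: inner = H(14 56 79 36 36 b0) = c3 3c; tag = H(7e 3c 13 5c 5c c3 3c) = 295b
m2: inner = H(14 56 79 36 36 23) = c3 af; tag = H(7e 3c 13 5c 5c c3 af) = 9c5b
m3: inner = H(14 56 79 36 36 32) = c3 be; tag = H(7e 3c 13 5c 5c c3 be) = ab5b ← matches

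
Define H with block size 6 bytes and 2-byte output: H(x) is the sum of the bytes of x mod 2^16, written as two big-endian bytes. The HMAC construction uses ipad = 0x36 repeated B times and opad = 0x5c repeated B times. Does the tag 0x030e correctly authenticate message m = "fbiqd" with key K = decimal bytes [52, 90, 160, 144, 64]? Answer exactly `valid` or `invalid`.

Key decimal bytes [52, 90, 160, 144, 64] = 34 5a a0 90 40 is 5 bytes ≤ B = 6; zero-pad to 6 bytes: K' = 34 5a a0 90 40 00.
K' ⊕ ipad = 02 6c 96 a6 76 36; K' ⊕ opad = 68 06 fc cc 1c 5c.
Inner hash: sum = 2+108+150+166+118+54+102+98+105+113+100 = 1116 → 04 5c.
Outer hash (recomputed tag): sum = 104+6+252+204+28+92+4+92 = 782 → 03 0e.
Recomputed tag = 030e; claimed = 030e → match.

valid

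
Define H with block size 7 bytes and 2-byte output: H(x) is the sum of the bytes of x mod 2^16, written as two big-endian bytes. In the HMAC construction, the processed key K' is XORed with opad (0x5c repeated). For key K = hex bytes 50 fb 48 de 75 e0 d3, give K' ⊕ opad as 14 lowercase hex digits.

Key hex bytes 50 fb 48 de 75 e0 d3 is exactly B = 7 bytes: K' = 50 fb 48 de 75 e0 d3.
XOR each byte with 0x5c: 50⊕5c=0c, fb⊕5c=a7, 48⊕5c=14, de⊕5c=82, 75⊕5c=29, e0⊕5c=bc, d3⊕5c=8f.

0ca7148229bc8f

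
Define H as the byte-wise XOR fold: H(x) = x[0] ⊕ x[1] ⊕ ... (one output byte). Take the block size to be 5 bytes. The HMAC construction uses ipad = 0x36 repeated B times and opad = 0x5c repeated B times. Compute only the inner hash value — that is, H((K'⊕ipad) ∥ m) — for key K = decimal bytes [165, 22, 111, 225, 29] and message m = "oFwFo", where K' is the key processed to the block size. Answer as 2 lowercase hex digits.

Key decimal bytes [165, 22, 111, 225, 29] = a5 16 6f e1 1d is exactly B = 5 bytes: K' = a5 16 6f e1 1d.
K' ⊕ ipad = 93 20 59 d7 2b.
Inner input = 93 20 59 d7 2b ∥ 6f 46 77 46 6f.
Inner hash: XOR 93⊕20⊕59⊕d7⊕2b⊕6f⊕46⊕77⊕46⊕6f = 61.

61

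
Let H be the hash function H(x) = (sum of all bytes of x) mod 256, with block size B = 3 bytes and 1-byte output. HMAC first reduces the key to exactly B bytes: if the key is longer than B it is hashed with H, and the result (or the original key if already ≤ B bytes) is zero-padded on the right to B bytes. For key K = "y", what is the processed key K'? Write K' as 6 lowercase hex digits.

790000

Key "y" = 79 is 1 byte ≤ B = 3; zero-pad to 3 bytes: K' = 79 00 00.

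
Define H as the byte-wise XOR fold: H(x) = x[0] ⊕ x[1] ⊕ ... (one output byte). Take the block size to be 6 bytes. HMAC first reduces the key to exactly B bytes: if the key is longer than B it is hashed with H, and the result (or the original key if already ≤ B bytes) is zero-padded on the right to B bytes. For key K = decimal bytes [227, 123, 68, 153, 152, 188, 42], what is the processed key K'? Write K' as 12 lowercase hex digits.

4b0000000000

|K| = 7 > B = 6, so first hash the key.
H(K): XOR e3⊕7b⊕44⊕99⊕98⊕bc⊕2a = 4b.
Zero-pad H(K) = 4b to 6 bytes: K' = 4b 00 00 00 00 00.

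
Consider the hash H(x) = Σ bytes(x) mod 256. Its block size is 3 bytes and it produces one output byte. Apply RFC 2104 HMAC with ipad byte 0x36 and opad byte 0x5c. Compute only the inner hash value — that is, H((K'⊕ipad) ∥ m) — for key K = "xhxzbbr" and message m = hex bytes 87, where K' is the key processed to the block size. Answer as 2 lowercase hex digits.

Key "xhxzbbr" = 78 68 78 7a 62 62 72 is 7 bytes > B = 3, so hash it first: H(key) = 08, then zero-pad to 3 bytes: K' = 08 00 00.
K' ⊕ ipad = 3e 36 36.
Inner input = 3e 36 36 ∥ 87.
Inner hash: sum = 62+54+54+135 = 305; mod 256 = 49 → 31.

31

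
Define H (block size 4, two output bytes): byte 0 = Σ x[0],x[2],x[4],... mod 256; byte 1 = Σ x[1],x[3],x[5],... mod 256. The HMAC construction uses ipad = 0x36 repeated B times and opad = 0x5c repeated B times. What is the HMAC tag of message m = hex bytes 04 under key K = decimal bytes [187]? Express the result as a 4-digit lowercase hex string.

Key decimal bytes [187] = bb is 1 byte ≤ B = 4; zero-pad to 4 bytes: K' = bb 00 00 00.
K' ⊕ ipad = 8d 36 36 36.  K' ⊕ opad = e7 5c 5c 5c.
Inner input = (K'⊕ipad) ∥ m = 8d 36 36 36 ∥ 04.
Inner hash: even-index sum = 199 mod 256 = 199; odd-index sum = 108 mod 256 = 108 → c7 6c.
Outer input = (K'⊕opad) ∥ inner = e7 5c 5c 5c ∥ c7 6c.
Outer hash (tag): even-index sum = 522 mod 256 = 10; odd-index sum = 292 mod 256 = 36 → 0a 24.

0a24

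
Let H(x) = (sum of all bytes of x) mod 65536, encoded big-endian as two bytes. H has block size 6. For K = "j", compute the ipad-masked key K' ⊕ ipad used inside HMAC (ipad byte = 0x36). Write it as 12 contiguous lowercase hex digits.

5c3636363636

Key "j" = 6a is 1 byte ≤ B = 6; zero-pad to 6 bytes: K' = 6a 00 00 00 00 00.
XOR each byte with 0x36: 6a⊕36=5c, 00⊕36=36, 00⊕36=36, 00⊕36=36, 00⊕36=36, 00⊕36=36.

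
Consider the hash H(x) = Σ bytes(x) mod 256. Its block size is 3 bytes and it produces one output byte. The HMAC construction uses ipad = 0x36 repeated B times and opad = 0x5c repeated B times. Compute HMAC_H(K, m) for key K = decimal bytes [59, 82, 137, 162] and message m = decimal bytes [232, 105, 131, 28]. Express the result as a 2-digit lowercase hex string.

86

Key decimal bytes [59, 82, 137, 162] = 3b 52 89 a2 is 4 bytes > B = 3, so hash it first: H(key) = b8, then zero-pad to 3 bytes: K' = b8 00 00.
K' ⊕ ipad = 8e 36 36.  K' ⊕ opad = e4 5c 5c.
Inner input = (K'⊕ipad) ∥ m = 8e 36 36 ∥ e8 69 83 1c.
Inner hash: sum = 142+54+54+232+105+131+28 = 746; mod 256 = 234 → ea.
Outer input = (K'⊕opad) ∥ inner = e4 5c 5c ∥ ea.
Outer hash (tag): sum = 228+92+92+234 = 646; mod 256 = 134 → 86.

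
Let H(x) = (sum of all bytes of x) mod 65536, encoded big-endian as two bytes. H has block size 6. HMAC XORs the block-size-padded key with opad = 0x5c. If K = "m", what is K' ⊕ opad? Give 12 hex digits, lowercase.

Key "m" = 6d is 1 byte ≤ B = 6; zero-pad to 6 bytes: K' = 6d 00 00 00 00 00.
XOR each byte with 0x5c: 6d⊕5c=31, 00⊕5c=5c, 00⊕5c=5c, 00⊕5c=5c, 00⊕5c=5c, 00⊕5c=5c.

315c5c5c5c5c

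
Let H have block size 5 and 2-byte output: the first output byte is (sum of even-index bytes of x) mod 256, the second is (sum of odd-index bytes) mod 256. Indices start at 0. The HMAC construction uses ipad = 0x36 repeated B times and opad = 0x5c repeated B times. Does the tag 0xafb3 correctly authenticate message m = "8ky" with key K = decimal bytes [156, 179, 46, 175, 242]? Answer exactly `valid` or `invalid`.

invalid

Key decimal bytes [156, 179, 46, 175, 242] = 9c b3 2e af f2 is exactly B = 5 bytes: K' = 9c b3 2e af f2.
K' ⊕ ipad = aa 85 18 99 c4; K' ⊕ opad = c0 ef 72 f3 ae.
Inner hash: even-index sum = 497 mod 256 = 241; odd-index sum = 463 mod 256 = 207 → f1 cf.
Outer hash (recomputed tag): even-index sum = 687 mod 256 = 175; odd-index sum = 723 mod 256 = 211 → af d3.
Recomputed tag = afd3; claimed = afb3 → mismatch.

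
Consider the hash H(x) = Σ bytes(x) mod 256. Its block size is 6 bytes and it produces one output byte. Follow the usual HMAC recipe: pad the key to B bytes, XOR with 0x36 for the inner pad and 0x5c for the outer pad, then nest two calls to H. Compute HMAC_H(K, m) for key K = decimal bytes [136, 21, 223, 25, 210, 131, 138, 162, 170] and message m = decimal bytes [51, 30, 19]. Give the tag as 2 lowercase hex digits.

d0

Key decimal bytes [136, 21, 223, 25, 210, 131, 138, 162, 170] = 88 15 df 19 d2 83 8a a2 aa is 9 bytes > B = 6, so hash it first: H(key) = c0, then zero-pad to 6 bytes: K' = c0 00 00 00 00 00.
K' ⊕ ipad = f6 36 36 36 36 36.  K' ⊕ opad = 9c 5c 5c 5c 5c 5c.
Inner input = (K'⊕ipad) ∥ m = f6 36 36 36 36 36 ∥ 33 1e 13.
Inner hash: sum = 246+54+54+54+54+54+51+30+19 = 616; mod 256 = 104 → 68.
Outer input = (K'⊕opad) ∥ inner = 9c 5c 5c 5c 5c 5c ∥ 68.
Outer hash (tag): sum = 156+92+92+92+92+92+104 = 720; mod 256 = 208 → d0.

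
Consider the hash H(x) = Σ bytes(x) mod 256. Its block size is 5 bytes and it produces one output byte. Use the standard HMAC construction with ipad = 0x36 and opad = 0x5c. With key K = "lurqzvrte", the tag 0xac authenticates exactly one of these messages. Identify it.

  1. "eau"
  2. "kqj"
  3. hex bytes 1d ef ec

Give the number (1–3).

3

Key "lurqzvrte" = 6c 75 72 71 7a 76 72 74 65 is 9 bytes > B = 5, so hash it first: H(key) = ff, then zero-pad to 5 bytes: K' = ff 00 00 00 00.
K' ⊕ ipad = c9 36 36 36 36; K' ⊕ opad = a3 5c 5c 5c 5c.
m1: inner = H(c9 36 36 36 36 65 61 75) = dc; tag = H(a3 5c 5c 5c 5c dc) = ef
m2: inner = H(c9 36 36 36 36 6b 71 6a) = e7; tag = H(a3 5c 5c 5c 5c e7) = fa
m3: inner = H(c9 36 36 36 36 1d ef ec) = 99; tag = H(a3 5c 5c 5c 5c 99) = ac ← matches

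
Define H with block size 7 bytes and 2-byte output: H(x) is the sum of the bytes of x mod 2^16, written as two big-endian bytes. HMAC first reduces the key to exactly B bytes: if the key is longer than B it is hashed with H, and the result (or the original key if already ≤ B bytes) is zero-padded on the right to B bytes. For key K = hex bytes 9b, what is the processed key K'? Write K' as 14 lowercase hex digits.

9b000000000000

Key hex bytes 9b is 1 byte ≤ B = 7; zero-pad to 7 bytes: K' = 9b 00 00 00 00 00 00.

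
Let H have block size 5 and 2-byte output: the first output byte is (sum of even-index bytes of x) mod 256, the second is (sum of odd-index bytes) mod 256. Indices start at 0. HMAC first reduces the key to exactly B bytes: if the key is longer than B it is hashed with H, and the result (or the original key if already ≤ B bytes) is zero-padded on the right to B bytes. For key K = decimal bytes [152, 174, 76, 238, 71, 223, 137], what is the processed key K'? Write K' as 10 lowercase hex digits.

|K| = 7 > B = 5, so first hash the key.
H(K): even-index sum = 436 mod 256 = 180; odd-index sum = 635 mod 256 = 123 → b4 7b.
Zero-pad H(K) = b4 7b to 5 bytes: K' = b4 7b 00 00 00.

b47b000000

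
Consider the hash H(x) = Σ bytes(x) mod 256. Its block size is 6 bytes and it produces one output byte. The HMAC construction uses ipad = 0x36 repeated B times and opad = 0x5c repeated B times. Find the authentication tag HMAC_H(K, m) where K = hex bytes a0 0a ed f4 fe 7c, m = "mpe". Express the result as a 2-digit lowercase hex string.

30

Key hex bytes a0 0a ed f4 fe 7c is exactly B = 6 bytes: K' = a0 0a ed f4 fe 7c.
K' ⊕ ipad = 96 3c db c2 c8 4a.  K' ⊕ opad = fc 56 b1 a8 a2 20.
Inner input = (K'⊕ipad) ∥ m = 96 3c db c2 c8 4a ∥ 6d 70 65.
Inner hash: sum = 150+60+219+194+200+74+109+112+101 = 1219; mod 256 = 195 → c3.
Outer input = (K'⊕opad) ∥ inner = fc 56 b1 a8 a2 20 ∥ c3.
Outer hash (tag): sum = 252+86+177+168+162+32+195 = 1072; mod 256 = 48 → 30.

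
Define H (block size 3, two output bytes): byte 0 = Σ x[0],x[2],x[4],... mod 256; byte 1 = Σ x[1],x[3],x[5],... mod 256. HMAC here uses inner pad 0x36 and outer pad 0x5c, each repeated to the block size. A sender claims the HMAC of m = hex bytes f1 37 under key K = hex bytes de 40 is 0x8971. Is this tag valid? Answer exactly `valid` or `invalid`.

invalid

Key hex bytes de 40 is 2 bytes ≤ B = 3; zero-pad to 3 bytes: K' = de 40 00.
K' ⊕ ipad = e8 76 36; K' ⊕ opad = 82 1c 5c.
Inner hash: even-index sum = 341 mod 256 = 85; odd-index sum = 359 mod 256 = 103 → 55 67.
Outer hash (recomputed tag): even-index sum = 325 mod 256 = 69; odd-index sum = 113 mod 256 = 113 → 45 71.
Recomputed tag = 4571; claimed = 8971 → mismatch.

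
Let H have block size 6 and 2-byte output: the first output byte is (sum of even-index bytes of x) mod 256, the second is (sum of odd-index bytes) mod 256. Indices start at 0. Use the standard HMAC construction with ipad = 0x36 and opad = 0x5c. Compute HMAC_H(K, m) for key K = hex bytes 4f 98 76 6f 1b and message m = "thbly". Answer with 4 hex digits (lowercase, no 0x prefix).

b964

Key hex bytes 4f 98 76 6f 1b is 5 bytes ≤ B = 6; zero-pad to 6 bytes: K' = 4f 98 76 6f 1b 00.
K' ⊕ ipad = 79 ae 40 59 2d 36.  K' ⊕ opad = 13 c4 2a 33 47 5c.
Inner input = (K'⊕ipad) ∥ m = 79 ae 40 59 2d 36 ∥ 74 68 62 6c 79.
Inner hash: even-index sum = 565 mod 256 = 53; odd-index sum = 529 mod 256 = 17 → 35 11.
Outer input = (K'⊕opad) ∥ inner = 13 c4 2a 33 47 5c ∥ 35 11.
Outer hash (tag): even-index sum = 185 mod 256 = 185; odd-index sum = 356 mod 256 = 100 → b9 64.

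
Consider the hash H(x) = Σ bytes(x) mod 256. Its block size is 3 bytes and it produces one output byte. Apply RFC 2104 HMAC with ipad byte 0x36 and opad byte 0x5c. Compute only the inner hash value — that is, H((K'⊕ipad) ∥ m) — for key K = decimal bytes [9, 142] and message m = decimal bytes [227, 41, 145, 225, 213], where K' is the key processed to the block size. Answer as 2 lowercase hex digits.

Key decimal bytes [9, 142] = 09 8e is 2 bytes ≤ B = 3; zero-pad to 3 bytes: K' = 09 8e 00.
K' ⊕ ipad = 3f b8 36.
Inner input = 3f b8 36 ∥ e3 29 91 e1 d5.
Inner hash: sum = 63+184+54+227+41+145+225+213 = 1152; mod 256 = 128 → 80.

80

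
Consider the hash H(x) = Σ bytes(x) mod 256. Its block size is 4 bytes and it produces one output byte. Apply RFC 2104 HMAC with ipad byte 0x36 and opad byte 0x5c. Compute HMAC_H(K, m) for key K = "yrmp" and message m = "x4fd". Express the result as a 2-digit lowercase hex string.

Key "yrmp" = 79 72 6d 70 is exactly B = 4 bytes: K' = 79 72 6d 70.
K' ⊕ ipad = 4f 44 5b 46.  K' ⊕ opad = 25 2e 31 2c.
Inner input = (K'⊕ipad) ∥ m = 4f 44 5b 46 ∥ 78 34 66 64.
Inner hash: sum = 79+68+91+70+120+52+102+100 = 682; mod 256 = 170 → aa.
Outer input = (K'⊕opad) ∥ inner = 25 2e 31 2c ∥ aa.
Outer hash (tag): sum = 37+46+49+44+170 = 346; mod 256 = 90 → 5a.

5a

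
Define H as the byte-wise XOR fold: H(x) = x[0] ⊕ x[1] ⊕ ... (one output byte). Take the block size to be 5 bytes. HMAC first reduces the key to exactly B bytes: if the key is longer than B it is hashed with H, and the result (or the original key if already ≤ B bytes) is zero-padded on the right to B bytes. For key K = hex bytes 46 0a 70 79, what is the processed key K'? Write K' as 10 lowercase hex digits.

460a707900

Key hex bytes 46 0a 70 79 is 4 bytes ≤ B = 5; zero-pad to 5 bytes: K' = 46 0a 70 79 00.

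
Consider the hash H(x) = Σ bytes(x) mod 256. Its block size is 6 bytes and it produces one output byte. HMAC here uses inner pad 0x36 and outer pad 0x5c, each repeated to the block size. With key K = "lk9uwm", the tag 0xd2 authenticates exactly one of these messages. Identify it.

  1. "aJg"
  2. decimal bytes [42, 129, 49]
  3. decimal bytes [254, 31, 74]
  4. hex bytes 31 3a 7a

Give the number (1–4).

Key "lk9uwm" = 6c 6b 39 75 77 6d is exactly B = 6 bytes: K' = 6c 6b 39 75 77 6d.
K' ⊕ ipad = 5a 5d 0f 43 41 5b; K' ⊕ opad = 30 37 65 29 2b 31.
m1: inner = H(5a 5d 0f 43 41 5b 61 4a 67) = b7; tag = H(30 37 65 29 2b 31 b7) = 08
m2: inner = H(5a 5d 0f 43 41 5b 2a 81 31) = 81; tag = H(30 37 65 29 2b 31 81) = d2 ← matches
m3: inner = H(5a 5d 0f 43 41 5b fe 1f 4a) = 0c; tag = H(30 37 65 29 2b 31 0c) = 5d
m4: inner = H(5a 5d 0f 43 41 5b 31 3a 7a) = 8a; tag = H(30 37 65 29 2b 31 8a) = db

2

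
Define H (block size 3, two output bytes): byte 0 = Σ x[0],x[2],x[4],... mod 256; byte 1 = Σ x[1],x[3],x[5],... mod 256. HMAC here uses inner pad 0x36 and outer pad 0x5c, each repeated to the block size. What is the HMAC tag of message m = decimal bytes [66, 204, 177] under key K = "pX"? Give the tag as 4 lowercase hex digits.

Key "pX" = 70 58 is 2 bytes ≤ B = 3; zero-pad to 3 bytes: K' = 70 58 00.
K' ⊕ ipad = 46 6e 36.  K' ⊕ opad = 2c 04 5c.
Inner input = (K'⊕ipad) ∥ m = 46 6e 36 ∥ 42 cc b1.
Inner hash: even-index sum = 328 mod 256 = 72; odd-index sum = 353 mod 256 = 97 → 48 61.
Outer input = (K'⊕opad) ∥ inner = 2c 04 5c ∥ 48 61.
Outer hash (tag): even-index sum = 233 mod 256 = 233; odd-index sum = 76 mod 256 = 76 → e9 4c.

e94c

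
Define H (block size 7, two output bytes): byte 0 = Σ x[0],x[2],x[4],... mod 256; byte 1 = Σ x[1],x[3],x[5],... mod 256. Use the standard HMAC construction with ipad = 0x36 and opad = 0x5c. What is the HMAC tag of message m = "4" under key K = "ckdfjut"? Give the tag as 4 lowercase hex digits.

Key "ckdfjut" = 63 6b 64 66 6a 75 74 is exactly B = 7 bytes: K' = 63 6b 64 66 6a 75 74.
K' ⊕ ipad = 55 5d 52 50 5c 43 42.  K' ⊕ opad = 3f 37 38 3a 36 29 28.
Inner input = (K'⊕ipad) ∥ m = 55 5d 52 50 5c 43 42 ∥ 34.
Inner hash: even-index sum = 325 mod 256 = 69; odd-index sum = 292 mod 256 = 36 → 45 24.
Outer input = (K'⊕opad) ∥ inner = 3f 37 38 3a 36 29 28 ∥ 45 24.
Outer hash (tag): even-index sum = 249 mod 256 = 249; odd-index sum = 223 mod 256 = 223 → f9 df.

f9df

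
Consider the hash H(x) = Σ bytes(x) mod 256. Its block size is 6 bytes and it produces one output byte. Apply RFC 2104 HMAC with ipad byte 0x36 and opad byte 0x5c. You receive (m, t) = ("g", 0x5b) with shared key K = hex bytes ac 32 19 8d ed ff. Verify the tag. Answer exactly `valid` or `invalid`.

Key hex bytes ac 32 19 8d ed ff is exactly B = 6 bytes: K' = ac 32 19 8d ed ff.
K' ⊕ ipad = 9a 04 2f bb db c9; K' ⊕ opad = f0 6e 45 d1 b1 a3.
Inner hash: sum = 154+4+47+187+219+201+103 = 915; mod 256 = 147 → 93.
Outer hash (recomputed tag): sum = 240+110+69+209+177+163+147 = 1115; mod 256 = 91 → 5b.
Recomputed tag = 5b; claimed = 5b → match.

valid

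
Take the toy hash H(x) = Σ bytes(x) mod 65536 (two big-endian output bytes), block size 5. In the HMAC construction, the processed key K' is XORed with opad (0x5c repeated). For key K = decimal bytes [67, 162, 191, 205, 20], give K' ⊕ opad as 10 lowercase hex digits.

Key decimal bytes [67, 162, 191, 205, 20] = 43 a2 bf cd 14 is exactly B = 5 bytes: K' = 43 a2 bf cd 14.
XOR each byte with 0x5c: 43⊕5c=1f, a2⊕5c=fe, bf⊕5c=e3, cd⊕5c=91, 14⊕5c=48.

1ffee39148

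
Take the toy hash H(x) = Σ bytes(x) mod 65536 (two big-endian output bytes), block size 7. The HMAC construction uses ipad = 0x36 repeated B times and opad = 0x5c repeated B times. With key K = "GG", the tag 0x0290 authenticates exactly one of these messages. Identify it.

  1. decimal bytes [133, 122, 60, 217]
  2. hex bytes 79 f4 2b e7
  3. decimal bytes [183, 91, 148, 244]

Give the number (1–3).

3

Key "GG" = 47 47 is 2 bytes ≤ B = 7; zero-pad to 7 bytes: K' = 47 47 00 00 00 00 00.
K' ⊕ ipad = 71 71 36 36 36 36 36; K' ⊕ opad = 1b 1b 5c 5c 5c 5c 5c.
m1: inner = H(71 71 36 36 36 36 36 85 7a 3c d9) = 04 04; tag = H(1b 1b 5c 5c 5c 5c 5c 04 04) = 020a
m2: inner = H(71 71 36 36 36 36 36 79 f4 2b e7) = 04 6f; tag = H(1b 1b 5c 5c 5c 5c 5c 04 6f) = 0275
m3: inner = H(71 71 36 36 36 36 36 b7 5b 94 f4) = 04 8a; tag = H(1b 1b 5c 5c 5c 5c 5c 04 8a) = 0290 ← matches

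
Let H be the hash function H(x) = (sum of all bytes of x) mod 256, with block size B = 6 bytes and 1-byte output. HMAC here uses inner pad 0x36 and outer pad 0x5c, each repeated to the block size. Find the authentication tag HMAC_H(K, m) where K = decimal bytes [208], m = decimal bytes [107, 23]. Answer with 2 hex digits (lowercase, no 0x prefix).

Key decimal bytes [208] = d0 is 1 byte ≤ B = 6; zero-pad to 6 bytes: K' = d0 00 00 00 00 00.
K' ⊕ ipad = e6 36 36 36 36 36.  K' ⊕ opad = 8c 5c 5c 5c 5c 5c.
Inner input = (K'⊕ipad) ∥ m = e6 36 36 36 36 36 ∥ 6b 17.
Inner hash: sum = 230+54+54+54+54+54+107+23 = 630; mod 256 = 118 → 76.
Outer input = (K'⊕opad) ∥ inner = 8c 5c 5c 5c 5c 5c ∥ 76.
Outer hash (tag): sum = 140+92+92+92+92+92+118 = 718; mod 256 = 206 → ce.

ce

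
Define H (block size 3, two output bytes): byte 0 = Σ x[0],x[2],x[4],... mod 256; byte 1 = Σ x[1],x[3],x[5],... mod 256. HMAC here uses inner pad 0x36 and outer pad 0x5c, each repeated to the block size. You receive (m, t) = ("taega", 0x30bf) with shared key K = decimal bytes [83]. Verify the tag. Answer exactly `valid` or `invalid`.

Key decimal bytes [83] = 53 is 1 byte ≤ B = 3; zero-pad to 3 bytes: K' = 53 00 00.
K' ⊕ ipad = 65 36 36; K' ⊕ opad = 0f 5c 5c.
Inner hash: even-index sum = 355 mod 256 = 99; odd-index sum = 368 mod 256 = 112 → 63 70.
Outer hash (recomputed tag): even-index sum = 219 mod 256 = 219; odd-index sum = 191 mod 256 = 191 → db bf.
Recomputed tag = dbbf; claimed = 30bf → mismatch.

invalid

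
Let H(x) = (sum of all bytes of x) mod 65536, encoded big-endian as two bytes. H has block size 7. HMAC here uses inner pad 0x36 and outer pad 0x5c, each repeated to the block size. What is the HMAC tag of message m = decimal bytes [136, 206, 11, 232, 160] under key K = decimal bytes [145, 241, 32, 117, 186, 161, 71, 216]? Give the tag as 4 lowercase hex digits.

Key decimal bytes [145, 241, 32, 117, 186, 161, 71, 216] = 91 f1 20 75 ba a1 47 d8 is 8 bytes > B = 7, so hash it first: H(key) = 04 91, then zero-pad to 7 bytes: K' = 04 91 00 00 00 00 00.
K' ⊕ ipad = 32 a7 36 36 36 36 36.  K' ⊕ opad = 58 cd 5c 5c 5c 5c 5c.
Inner input = (K'⊕ipad) ∥ m = 32 a7 36 36 36 36 36 ∥ 88 ce 0b e8 a0.
Inner hash: sum = 50+167+54+54+54+54+54+136+206+11+232+160 = 1232 → 04 d0.
Outer input = (K'⊕opad) ∥ inner = 58 cd 5c 5c 5c 5c 5c ∥ 04 d0.
Outer hash (tag): sum = 88+205+92+92+92+92+92+4+208 = 965 → 03 c5.

03c5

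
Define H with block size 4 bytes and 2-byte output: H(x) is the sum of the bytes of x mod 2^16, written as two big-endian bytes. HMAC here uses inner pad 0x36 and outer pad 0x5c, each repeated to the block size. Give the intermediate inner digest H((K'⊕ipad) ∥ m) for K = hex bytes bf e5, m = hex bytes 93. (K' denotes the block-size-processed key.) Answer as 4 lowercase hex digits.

Key hex bytes bf e5 is 2 bytes ≤ B = 4; zero-pad to 4 bytes: K' = bf e5 00 00.
K' ⊕ ipad = 89 d3 36 36.
Inner input = 89 d3 36 36 ∥ 93.
Inner hash: sum = 137+211+54+54+147 = 603 → 02 5b.

025b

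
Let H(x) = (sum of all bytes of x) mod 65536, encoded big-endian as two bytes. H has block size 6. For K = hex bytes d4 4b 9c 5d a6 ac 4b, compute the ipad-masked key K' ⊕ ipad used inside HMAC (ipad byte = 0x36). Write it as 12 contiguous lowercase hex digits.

358336363636

Key hex bytes d4 4b 9c 5d a6 ac 4b is 7 bytes > B = 6, so hash it first: H(key) = 03 b5, then zero-pad to 6 bytes: K' = 03 b5 00 00 00 00.
XOR each byte with 0x36: 03⊕36=35, b5⊕36=83, 00⊕36=36, 00⊕36=36, 00⊕36=36, 00⊕36=36.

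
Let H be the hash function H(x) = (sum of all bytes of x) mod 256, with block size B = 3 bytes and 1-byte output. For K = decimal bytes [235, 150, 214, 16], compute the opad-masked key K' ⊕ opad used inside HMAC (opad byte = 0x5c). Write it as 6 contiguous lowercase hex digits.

Key decimal bytes [235, 150, 214, 16] = eb 96 d6 10 is 4 bytes > B = 3, so hash it first: H(key) = 67, then zero-pad to 3 bytes: K' = 67 00 00.
XOR each byte with 0x5c: 67⊕5c=3b, 00⊕5c=5c, 00⊕5c=5c.

3b5c5c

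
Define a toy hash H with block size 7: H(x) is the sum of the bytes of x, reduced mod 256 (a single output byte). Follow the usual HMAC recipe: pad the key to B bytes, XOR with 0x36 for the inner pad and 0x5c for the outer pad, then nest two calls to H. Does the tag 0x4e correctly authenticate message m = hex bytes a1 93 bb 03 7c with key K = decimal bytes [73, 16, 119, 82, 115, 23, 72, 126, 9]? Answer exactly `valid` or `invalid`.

Key decimal bytes [73, 16, 119, 82, 115, 23, 72, 126, 9] = 49 10 77 52 73 17 48 7e 09 is 9 bytes > B = 7, so hash it first: H(key) = 7b, then zero-pad to 7 bytes: K' = 7b 00 00 00 00 00 00.
K' ⊕ ipad = 4d 36 36 36 36 36 36; K' ⊕ opad = 27 5c 5c 5c 5c 5c 5c.
Inner hash: sum = 77+54+54+54+54+54+54+161+147+187+3+124 = 1023; mod 256 = 255 → ff.
Outer hash (recomputed tag): sum = 39+92+92+92+92+92+92+255 = 846; mod 256 = 78 → 4e.
Recomputed tag = 4e; claimed = 4e → match.

valid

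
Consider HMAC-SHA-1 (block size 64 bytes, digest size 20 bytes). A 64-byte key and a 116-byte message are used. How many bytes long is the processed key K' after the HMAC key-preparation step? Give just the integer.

Key is 64 ≤ 64 bytes, zero-padded: |K'| = 64.

64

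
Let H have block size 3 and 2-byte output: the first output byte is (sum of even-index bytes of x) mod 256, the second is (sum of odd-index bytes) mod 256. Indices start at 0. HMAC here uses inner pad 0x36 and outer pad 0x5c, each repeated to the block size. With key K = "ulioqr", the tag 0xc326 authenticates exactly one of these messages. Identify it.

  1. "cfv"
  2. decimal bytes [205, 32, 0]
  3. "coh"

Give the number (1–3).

Key "ulioqr" = 75 6c 69 6f 71 72 is 6 bytes > B = 3, so hash it first: H(key) = 4f 4d, then zero-pad to 3 bytes: K' = 4f 4d 00.
K' ⊕ ipad = 79 7b 36; K' ⊕ opad = 13 11 5c.
m1: inner = H(79 7b 36 63 66 76) = 15 54; tag = H(13 11 5c 15 54) = c326 ← matches
m2: inner = H(79 7b 36 cd 20 00) = cf 48; tag = H(13 11 5c cf 48) = b7e0
m3: inner = H(79 7b 36 63 6f 68) = 1e 46; tag = H(13 11 5c 1e 46) = b52f

1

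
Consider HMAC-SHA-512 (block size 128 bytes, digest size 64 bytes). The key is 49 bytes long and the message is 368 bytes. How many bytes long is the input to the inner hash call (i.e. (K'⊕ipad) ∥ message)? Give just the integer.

496

Key is 49 ≤ 128 bytes, zero-padded: |K'| = 128.
Inner input = (K'⊕ipad) ∥ m → 128 + 368 = 496 bytes.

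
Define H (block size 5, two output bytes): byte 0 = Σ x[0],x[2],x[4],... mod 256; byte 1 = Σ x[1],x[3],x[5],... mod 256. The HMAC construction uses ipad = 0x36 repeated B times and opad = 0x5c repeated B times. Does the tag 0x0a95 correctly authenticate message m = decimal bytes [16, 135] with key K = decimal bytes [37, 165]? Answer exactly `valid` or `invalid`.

invalid

Key decimal bytes [37, 165] = 25 a5 is 2 bytes ≤ B = 5; zero-pad to 5 bytes: K' = 25 a5 00 00 00.
K' ⊕ ipad = 13 93 36 36 36; K' ⊕ opad = 79 f9 5c 5c 5c.
Inner hash: even-index sum = 262 mod 256 = 6; odd-index sum = 217 mod 256 = 217 → 06 d9.
Outer hash (recomputed tag): even-index sum = 522 mod 256 = 10; odd-index sum = 347 mod 256 = 91 → 0a 5b.
Recomputed tag = 0a5b; claimed = 0a95 → mismatch.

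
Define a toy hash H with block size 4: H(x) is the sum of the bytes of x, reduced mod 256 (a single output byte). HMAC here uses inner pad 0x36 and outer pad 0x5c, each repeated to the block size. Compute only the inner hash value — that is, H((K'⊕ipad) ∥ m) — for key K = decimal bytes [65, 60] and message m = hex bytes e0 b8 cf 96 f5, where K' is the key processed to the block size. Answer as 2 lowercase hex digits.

df

Key decimal bytes [65, 60] = 41 3c is 2 bytes ≤ B = 4; zero-pad to 4 bytes: K' = 41 3c 00 00.
K' ⊕ ipad = 77 0a 36 36.
Inner input = 77 0a 36 36 ∥ e0 b8 cf 96 f5.
Inner hash: sum = 119+10+54+54+224+184+207+150+245 = 1247; mod 256 = 223 → df.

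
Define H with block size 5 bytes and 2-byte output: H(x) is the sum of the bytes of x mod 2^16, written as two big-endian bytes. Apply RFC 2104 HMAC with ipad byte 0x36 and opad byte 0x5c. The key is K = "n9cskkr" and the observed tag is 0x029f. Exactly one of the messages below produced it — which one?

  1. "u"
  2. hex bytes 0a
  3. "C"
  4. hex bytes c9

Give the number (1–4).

4

Key "n9cskkr" = 6e 39 63 73 6b 6b 72 is 7 bytes > B = 5, so hash it first: H(key) = 02 c5, then zero-pad to 5 bytes: K' = 02 c5 00 00 00.
K' ⊕ ipad = 34 f3 36 36 36; K' ⊕ opad = 5e 99 5c 5c 5c.
m1: inner = H(34 f3 36 36 36 75) = 02 3e; tag = H(5e 99 5c 5c 5c 02 3e) = 024b
m2: inner = H(34 f3 36 36 36 0a) = 01 d3; tag = H(5e 99 5c 5c 5c 01 d3) = 02df
m3: inner = H(34 f3 36 36 36 43) = 02 0c; tag = H(5e 99 5c 5c 5c 02 0c) = 0219
m4: inner = H(34 f3 36 36 36 c9) = 02 92; tag = H(5e 99 5c 5c 5c 02 92) = 029f ← matches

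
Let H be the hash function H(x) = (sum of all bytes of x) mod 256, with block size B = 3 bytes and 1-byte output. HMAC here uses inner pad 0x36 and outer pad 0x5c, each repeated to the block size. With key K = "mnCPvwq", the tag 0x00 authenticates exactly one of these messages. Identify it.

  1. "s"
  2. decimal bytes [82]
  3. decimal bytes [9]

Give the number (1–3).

2

Key "mnCPvwq" = 6d 6e 43 50 76 77 71 is 7 bytes > B = 3, so hash it first: H(key) = cc, then zero-pad to 3 bytes: K' = cc 00 00.
K' ⊕ ipad = fa 36 36; K' ⊕ opad = 90 5c 5c.
m1: inner = H(fa 36 36 73) = d9; tag = H(90 5c 5c d9) = 21
m2: inner = H(fa 36 36 52) = b8; tag = H(90 5c 5c b8) = 00 ← matches
m3: inner = H(fa 36 36 09) = 6f; tag = H(90 5c 5c 6f) = b7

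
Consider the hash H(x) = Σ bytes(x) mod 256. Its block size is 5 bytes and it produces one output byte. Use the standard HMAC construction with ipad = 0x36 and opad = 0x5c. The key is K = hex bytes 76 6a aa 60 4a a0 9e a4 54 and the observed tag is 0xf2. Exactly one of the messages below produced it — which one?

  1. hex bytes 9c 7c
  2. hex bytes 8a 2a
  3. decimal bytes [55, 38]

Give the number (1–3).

Key hex bytes 76 6a aa 60 4a a0 9e a4 54 is 9 bytes > B = 5, so hash it first: H(key) = 6a, then zero-pad to 5 bytes: K' = 6a 00 00 00 00.
K' ⊕ ipad = 5c 36 36 36 36; K' ⊕ opad = 36 5c 5c 5c 5c.
m1: inner = H(5c 36 36 36 36 9c 7c) = 4c; tag = H(36 5c 5c 5c 5c 4c) = f2 ← matches
m2: inner = H(5c 36 36 36 36 8a 2a) = e8; tag = H(36 5c 5c 5c 5c e8) = 8e
m3: inner = H(5c 36 36 36 36 37 26) = 91; tag = H(36 5c 5c 5c 5c 91) = 37

1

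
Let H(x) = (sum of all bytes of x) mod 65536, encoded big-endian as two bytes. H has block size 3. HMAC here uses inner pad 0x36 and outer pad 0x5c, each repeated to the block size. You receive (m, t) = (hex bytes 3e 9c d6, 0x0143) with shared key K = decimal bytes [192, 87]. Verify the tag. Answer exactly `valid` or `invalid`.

Key decimal bytes [192, 87] = c0 57 is 2 bytes ≤ B = 3; zero-pad to 3 bytes: K' = c0 57 00.
K' ⊕ ipad = f6 61 36; K' ⊕ opad = 9c 0b 5c.
Inner hash: sum = 246+97+54+62+156+214 = 829 → 03 3d.
Outer hash (recomputed tag): sum = 156+11+92+3+61 = 323 → 01 43.
Recomputed tag = 0143; claimed = 0143 → match.

valid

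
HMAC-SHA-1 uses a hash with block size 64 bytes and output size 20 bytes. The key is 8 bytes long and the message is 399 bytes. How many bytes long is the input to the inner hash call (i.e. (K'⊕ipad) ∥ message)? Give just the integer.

Key is 8 ≤ 64 bytes, zero-padded: |K'| = 64.
Inner input = (K'⊕ipad) ∥ m → 64 + 399 = 463 bytes.

463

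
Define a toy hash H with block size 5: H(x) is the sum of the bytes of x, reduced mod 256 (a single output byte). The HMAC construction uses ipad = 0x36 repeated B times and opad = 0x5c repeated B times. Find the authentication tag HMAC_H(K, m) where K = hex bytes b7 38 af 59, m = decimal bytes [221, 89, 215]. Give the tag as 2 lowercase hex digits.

Key hex bytes b7 38 af 59 is 4 bytes ≤ B = 5; zero-pad to 5 bytes: K' = b7 38 af 59 00.
K' ⊕ ipad = 81 0e 99 6f 36.  K' ⊕ opad = eb 64 f3 05 5c.
Inner input = (K'⊕ipad) ∥ m = 81 0e 99 6f 36 ∥ dd 59 d7.
Inner hash: sum = 129+14+153+111+54+221+89+215 = 986; mod 256 = 218 → da.
Outer input = (K'⊕opad) ∥ inner = eb 64 f3 05 5c ∥ da.
Outer hash (tag): sum = 235+100+243+5+92+218 = 893; mod 256 = 125 → 7d.

7d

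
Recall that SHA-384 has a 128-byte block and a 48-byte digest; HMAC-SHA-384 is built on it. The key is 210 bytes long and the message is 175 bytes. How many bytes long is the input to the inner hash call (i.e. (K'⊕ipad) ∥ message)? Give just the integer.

Key is 210 > 128 bytes, so it is hashed to 48 bytes then zero-padded to 128: |K'| = 128.
Inner input = (K'⊕ipad) ∥ m → 128 + 175 = 303 bytes.

303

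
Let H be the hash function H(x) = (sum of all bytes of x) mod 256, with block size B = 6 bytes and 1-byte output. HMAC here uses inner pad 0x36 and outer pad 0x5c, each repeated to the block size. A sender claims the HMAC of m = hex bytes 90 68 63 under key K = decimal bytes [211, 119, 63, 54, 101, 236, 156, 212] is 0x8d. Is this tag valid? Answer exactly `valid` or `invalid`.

invalid

Key decimal bytes [211, 119, 63, 54, 101, 236, 156, 212] = d3 77 3f 36 65 ec 9c d4 is 8 bytes > B = 6, so hash it first: H(key) = 80, then zero-pad to 6 bytes: K' = 80 00 00 00 00 00.
K' ⊕ ipad = b6 36 36 36 36 36; K' ⊕ opad = dc 5c 5c 5c 5c 5c.
Inner hash: sum = 182+54+54+54+54+54+144+104+99 = 799; mod 256 = 31 → 1f.
Outer hash (recomputed tag): sum = 220+92+92+92+92+92+31 = 711; mod 256 = 199 → c7.
Recomputed tag = c7; claimed = 8d → mismatch.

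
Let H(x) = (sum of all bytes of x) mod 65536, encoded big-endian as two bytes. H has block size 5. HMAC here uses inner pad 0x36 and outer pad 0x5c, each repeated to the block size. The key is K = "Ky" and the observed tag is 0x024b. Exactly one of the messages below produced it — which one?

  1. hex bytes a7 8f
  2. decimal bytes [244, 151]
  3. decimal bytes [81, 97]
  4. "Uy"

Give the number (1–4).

2

Key "Ky" = 4b 79 is 2 bytes ≤ B = 5; zero-pad to 5 bytes: K' = 4b 79 00 00 00.
K' ⊕ ipad = 7d 4f 36 36 36; K' ⊕ opad = 17 25 5c 5c 5c.
m1: inner = H(7d 4f 36 36 36 a7 8f) = 02 a4; tag = H(17 25 5c 5c 5c 02 a4) = 01f6
m2: inner = H(7d 4f 36 36 36 f4 97) = 02 f9; tag = H(17 25 5c 5c 5c 02 f9) = 024b ← matches
m3: inner = H(7d 4f 36 36 36 51 61) = 02 20; tag = H(17 25 5c 5c 5c 02 20) = 0172
m4: inner = H(7d 4f 36 36 36 55 79) = 02 3c; tag = H(17 25 5c 5c 5c 02 3c) = 018e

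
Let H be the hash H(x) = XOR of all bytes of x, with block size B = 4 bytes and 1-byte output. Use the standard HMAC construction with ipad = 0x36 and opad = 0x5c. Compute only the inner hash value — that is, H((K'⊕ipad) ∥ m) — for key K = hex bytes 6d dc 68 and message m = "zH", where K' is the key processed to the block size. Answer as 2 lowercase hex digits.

eb

Key hex bytes 6d dc 68 is 3 bytes ≤ B = 4; zero-pad to 4 bytes: K' = 6d dc 68 00.
K' ⊕ ipad = 5b ea 5e 36.
Inner input = 5b ea 5e 36 ∥ 7a 48.
Inner hash: XOR 5b⊕ea⊕5e⊕36⊕7a⊕48 = eb.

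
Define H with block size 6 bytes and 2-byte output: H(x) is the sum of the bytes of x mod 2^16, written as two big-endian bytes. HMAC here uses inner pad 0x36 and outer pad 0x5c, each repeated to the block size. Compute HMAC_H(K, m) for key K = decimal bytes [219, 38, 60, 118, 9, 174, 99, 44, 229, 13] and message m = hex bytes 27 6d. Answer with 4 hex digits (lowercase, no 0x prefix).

0306

Key decimal bytes [219, 38, 60, 118, 9, 174, 99, 44, 229, 13] = db 26 3c 76 09 ae 63 2c e5 0d is 10 bytes > B = 6, so hash it first: H(key) = 03 eb, then zero-pad to 6 bytes: K' = 03 eb 00 00 00 00.
K' ⊕ ipad = 35 dd 36 36 36 36.  K' ⊕ opad = 5f b7 5c 5c 5c 5c.
Inner input = (K'⊕ipad) ∥ m = 35 dd 36 36 36 36 ∥ 27 6d.
Inner hash: sum = 53+221+54+54+54+54+39+109 = 638 → 02 7e.
Outer input = (K'⊕opad) ∥ inner = 5f b7 5c 5c 5c 5c ∥ 02 7e.
Outer hash (tag): sum = 95+183+92+92+92+92+2+126 = 774 → 03 06.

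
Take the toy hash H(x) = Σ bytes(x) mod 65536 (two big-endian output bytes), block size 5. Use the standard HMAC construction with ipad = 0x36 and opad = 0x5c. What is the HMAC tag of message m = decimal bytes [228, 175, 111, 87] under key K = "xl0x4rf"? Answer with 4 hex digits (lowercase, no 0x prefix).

Key "xl0x4rf" = 78 6c 30 78 34 72 66 is 7 bytes > B = 5, so hash it first: H(key) = 02 98, then zero-pad to 5 bytes: K' = 02 98 00 00 00.
K' ⊕ ipad = 34 ae 36 36 36.  K' ⊕ opad = 5e c4 5c 5c 5c.
Inner input = (K'⊕ipad) ∥ m = 34 ae 36 36 36 ∥ e4 af 6f 57.
Inner hash: sum = 52+174+54+54+54+228+175+111+87 = 989 → 03 dd.
Outer input = (K'⊕opad) ∥ inner = 5e c4 5c 5c 5c ∥ 03 dd.
Outer hash (tag): sum = 94+196+92+92+92+3+221 = 790 → 03 16.

0316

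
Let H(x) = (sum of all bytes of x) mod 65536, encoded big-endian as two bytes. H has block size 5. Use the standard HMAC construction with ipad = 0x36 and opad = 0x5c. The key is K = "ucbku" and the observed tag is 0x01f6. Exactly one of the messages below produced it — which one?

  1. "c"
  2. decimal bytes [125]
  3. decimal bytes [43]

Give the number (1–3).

1

Key "ucbku" = 75 63 62 6b 75 is exactly B = 5 bytes: K' = 75 63 62 6b 75.
K' ⊕ ipad = 43 55 54 5d 43; K' ⊕ opad = 29 3f 3e 37 29.
m1: inner = H(43 55 54 5d 43 63) = 01 ef; tag = H(29 3f 3e 37 29 01 ef) = 01f6 ← matches
m2: inner = H(43 55 54 5d 43 7d) = 02 09; tag = H(29 3f 3e 37 29 02 09) = 0111
m3: inner = H(43 55 54 5d 43 2b) = 01 b7; tag = H(29 3f 3e 37 29 01 b7) = 01be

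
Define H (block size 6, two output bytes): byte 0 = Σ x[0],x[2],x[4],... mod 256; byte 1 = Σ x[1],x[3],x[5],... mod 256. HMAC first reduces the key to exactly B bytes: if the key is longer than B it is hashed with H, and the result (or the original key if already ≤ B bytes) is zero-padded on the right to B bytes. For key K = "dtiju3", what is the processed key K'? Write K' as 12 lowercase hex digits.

Key "dtiju3" = 64 74 69 6a 75 33 is exactly B = 6 bytes: K' = 64 74 69 6a 75 33.

6474696a7533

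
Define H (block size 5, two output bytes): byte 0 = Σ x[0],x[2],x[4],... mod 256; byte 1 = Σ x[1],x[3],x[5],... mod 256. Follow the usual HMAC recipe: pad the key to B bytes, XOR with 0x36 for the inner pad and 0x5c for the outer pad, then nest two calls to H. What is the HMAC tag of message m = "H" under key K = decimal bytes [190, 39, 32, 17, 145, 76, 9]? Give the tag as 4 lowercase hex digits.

Key decimal bytes [190, 39, 32, 17, 145, 76, 9] = be 27 20 11 91 4c 09 is 7 bytes > B = 5, so hash it first: H(key) = 78 84, then zero-pad to 5 bytes: K' = 78 84 00 00 00.
K' ⊕ ipad = 4e b2 36 36 36.  K' ⊕ opad = 24 d8 5c 5c 5c.
Inner input = (K'⊕ipad) ∥ m = 4e b2 36 36 36 ∥ 48.
Inner hash: even-index sum = 186 mod 256 = 186; odd-index sum = 304 mod 256 = 48 → ba 30.
Outer input = (K'⊕opad) ∥ inner = 24 d8 5c 5c 5c ∥ ba 30.
Outer hash (tag): even-index sum = 268 mod 256 = 12; odd-index sum = 494 mod 256 = 238 → 0c ee.

0cee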